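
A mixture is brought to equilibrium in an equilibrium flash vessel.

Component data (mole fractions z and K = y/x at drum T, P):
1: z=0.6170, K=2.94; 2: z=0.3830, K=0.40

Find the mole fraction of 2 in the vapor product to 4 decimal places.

y_2 = 0.3055

Let β = V/F and solve Σ zᵢ(Kᵢ−1)/(1+β(Kᵢ−1)) = 0.
Feasibility: ΣzᵢKᵢ = 1.9672, Σzᵢ/Kᵢ = 1.1674 — both > 1, two phases present.
Binary case is linear: z₁(K₁−1)(1+β(K₂−1)) + z₂(K₂−1)(1+β(K₁−1)) = 0
⇒ β = [z₁(K₁−1)+z₂(K₂−1)] / [−(K₁−1)(K₂−1)] = 0.96718/1.16400 = 0.8309
Compositions from xᵢ = zᵢ/(1+β(Kᵢ−1)), yᵢ = Kᵢxᵢ:
  1: x = 0.2362, y = 0.6945
  2: x = 0.7638, y = 0.3055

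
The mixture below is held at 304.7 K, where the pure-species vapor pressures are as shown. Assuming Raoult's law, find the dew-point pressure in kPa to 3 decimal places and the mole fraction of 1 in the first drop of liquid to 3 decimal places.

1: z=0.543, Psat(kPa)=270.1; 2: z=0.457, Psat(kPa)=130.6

Pdew = 181.501 kPa, x_1 = 0.365

At the dew point ψ → 1, so Σzᵢ/Kᵢ = 1 with Kᵢ = Pᵢˢᵃᵗ/P ⇒ 1/P = Σzᵢ/Pᵢˢᵃᵗ.
1/P = 0.543/270.1 + 0.457/130.6 = 0.005510 ⇒ P = 181.501 kPa
xᵢ = zᵢP/Pᵢˢᵃᵗ ⇒ x_1 = 0.543·181.501/270.1 = 0.365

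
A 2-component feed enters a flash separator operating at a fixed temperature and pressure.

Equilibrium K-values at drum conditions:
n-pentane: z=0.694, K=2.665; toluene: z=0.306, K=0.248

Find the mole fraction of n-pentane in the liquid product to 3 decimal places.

Material balance + equilibrium reduce to Σ zᵢ(Kᵢ−1)/(1+β(Kᵢ−1)) = 0.
g(0) = ΣzᵢKᵢ − 1 = 0.925 and g(1) = 1 − Σzᵢ/Kᵢ = -0.494, so a root lies in (0, 1).
Binary case is linear: z₁(K₁−1)(1+β(K₂−1)) + z₂(K₂−1)(1+β(K₁−1)) = 0
⇒ β = [z₁(K₁−1)+z₂(K₂−1)] / [−(K₁−1)(K₂−1)] = 0.9254/1.2521 = 0.739
Compositions from xᵢ = zᵢ/(1+β(Kᵢ−1)), yᵢ = Kᵢxᵢ:
  n-pentane: x = 0.311, y = 0.829
  toluene: x = 0.689, y = 0.171

x_n-pentane = 0.311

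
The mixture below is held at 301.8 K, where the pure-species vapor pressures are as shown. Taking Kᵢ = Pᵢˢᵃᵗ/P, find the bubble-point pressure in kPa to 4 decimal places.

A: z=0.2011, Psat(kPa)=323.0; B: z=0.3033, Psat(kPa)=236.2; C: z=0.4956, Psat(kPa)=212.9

Pbub = 242.1080 kPa

At the bubble point ψ → 0, so ΣzᵢKᵢ = 1 with Kᵢ = Pᵢˢᵃᵗ/P ⇒ P = ΣzᵢPᵢˢᵃᵗ.
P = 0.2011·323.0 + 0.3033·236.2 + 0.4956·212.9 = 242.1080 kPa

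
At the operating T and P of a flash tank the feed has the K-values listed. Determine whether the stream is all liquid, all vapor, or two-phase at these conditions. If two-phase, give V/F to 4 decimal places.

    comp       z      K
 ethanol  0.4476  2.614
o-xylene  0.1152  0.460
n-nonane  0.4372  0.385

ΣzᵢKᵢ = 1.3913; Σzᵢ/Kᵢ = 1.5573.
Both exceed 1, so a two-phase solution exists.
Material balance + equilibrium reduce to Σ zᵢ(Kᵢ−1)/(1+ψ(Kᵢ−1)) = 0.
Newton iteration, ψ⁰ = 0.5:
  ψ = 0.5000: g = -0.07369, g' = -0.7649 → ψ = 0.4037
  ψ = 0.4037: g = 0.00022, g' = -0.7750 → ψ = 0.4039
Converged at ψ = 0.4039.

two-phase, V/F = 0.4039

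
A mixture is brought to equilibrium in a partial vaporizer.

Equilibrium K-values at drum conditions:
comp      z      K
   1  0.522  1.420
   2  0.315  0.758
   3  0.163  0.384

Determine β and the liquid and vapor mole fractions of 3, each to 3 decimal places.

β = 0.242, x_3 = 0.192, y_3 = 0.074

Material balance + equilibrium reduce to Σ zᵢ(Kᵢ−1)/(1+β(Kᵢ−1)) = 0.
g(0) = ΣzᵢKᵢ − 1 = 0.043 and g(1) = 1 − Σzᵢ/Kᵢ = -0.208, so a root lies in (0, 1).
Newton–Raphson from β = 0.39:
  β = 0.390: g = -0.0279, g' = -0.198 → β = 0.249
  β = 0.249: g = -0.0012, g' = -0.183 → β = 0.242
Converged at β = 0.242.
Compositions from xᵢ = zᵢ/(1+β(Kᵢ−1)), yᵢ = Kᵢxᵢ:
  1: x = 0.474, y = 0.673
  2: x = 0.335, y = 0.254
  3: x = 0.192, y = 0.074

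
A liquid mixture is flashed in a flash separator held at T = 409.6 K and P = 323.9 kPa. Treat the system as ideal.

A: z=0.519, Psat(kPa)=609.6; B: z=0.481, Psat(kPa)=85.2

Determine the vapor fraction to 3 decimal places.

Raoult's law: Kᵢ = Pᵢˢᵃᵗ/P = Pᵢˢᵃᵗ/323.9.
  K_A = 609.6/323.9 = 1.88206, K_B = 85.2/323.9 = 0.26304
Binary case is linear: z₁(K₁−1)(1+ψ(K₂−1)) + z₂(K₂−1)(1+ψ(K₁−1)) = 0
⇒ ψ = [z₁(K₁−1)+z₂(K₂−1)] / [−(K₁−1)(K₂−1)] = 0.1033/0.6500 = 0.159

ψ = 0.159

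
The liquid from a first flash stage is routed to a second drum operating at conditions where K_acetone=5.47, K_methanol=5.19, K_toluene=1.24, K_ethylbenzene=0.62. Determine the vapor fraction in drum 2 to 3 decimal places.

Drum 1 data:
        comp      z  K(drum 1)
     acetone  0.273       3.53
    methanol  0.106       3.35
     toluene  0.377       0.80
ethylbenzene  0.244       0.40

Drum 1:
Let ψ₁ = V/F and solve Σ zᵢ(Kᵢ−1)/(1+ψ₁(Kᵢ−1)) = 0.
g(0) = ΣzᵢKᵢ − 1 = 0.718 and g(1) = 1 − Σzᵢ/Kᵢ = -0.190, so a root lies in (0, 1).
Newton–Raphson from ψ₁ = 0.54:
  ψ₁ = 0.540: g = 0.1006, g' = -0.637 → ψ₁ = 0.698
  ψ₁ = 0.698: g = 0.0046, g' = -0.593 → ψ₁ = 0.706
Converged at ψ₁ = 0.706.
Drum-1 compositions:
  acetone: x = 0.098, y = 0.346
  methanol: x = 0.040, y = 0.134
  toluene: x = 0.439, y = 0.351
  ethylbenzene: x = 0.423, y = 0.169
Drum-2 feed = drum-1 liquid: z₂ = (0.0980, 0.0399, 0.4389, 0.4232).
Drum 2:
Material balance + equilibrium reduce to Σ zᵢ(Kᵢ−1)/(1+ψ₂(Kᵢ−1)) = 0.
Check two-phase: ΣzᵢKᵢ = 1.550 > 1 and Σzᵢ/Kᵢ = 1.062 > 1, so g(0) = 0.550 > 0 and g(1) = -0.062 < 0.
Newton iteration, ψ₂⁰ = 0.46:
  ψ₂ = 0.460: g = 0.1004, g' = -0.402 → ψ₂ = 0.710
  ψ₂ = 0.710: g = 0.0168, g' = -0.290 → ψ₂ = 0.768
  ψ₂ = 0.768: g = 0.0003, g' = -0.279 → ψ₂ = 0.769
Converged at ψ₂ = 0.769.
  acetone: x = 0.022, y = 0.121
  methanol: x = 0.009, y = 0.049
  toluene: x = 0.371, y = 0.459
  ethylbenzene: x = 0.598, y = 0.371

V/F (drum 2) = 0.769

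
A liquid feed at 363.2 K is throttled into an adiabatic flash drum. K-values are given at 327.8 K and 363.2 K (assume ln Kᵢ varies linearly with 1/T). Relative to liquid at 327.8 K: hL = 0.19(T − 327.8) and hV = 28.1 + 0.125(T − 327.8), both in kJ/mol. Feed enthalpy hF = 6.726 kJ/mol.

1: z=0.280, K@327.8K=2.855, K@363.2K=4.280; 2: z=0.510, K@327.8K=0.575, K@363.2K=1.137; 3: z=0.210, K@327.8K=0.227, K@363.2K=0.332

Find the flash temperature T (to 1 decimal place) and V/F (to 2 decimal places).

T = 332.2 K, V/F = 0.21

Adiabatic flash: solve Rachford–Rice at each trial T, then check hF = ψ·hV(T) + (1−ψ)·hL(T).
  T = 327.8 K: K = (2.855, 0.575, 0.227), RR gives ψ = 0.140, H_out = 3.928 kJ/mol
  T = 363.2 K: K = (4.280, 1.137, 0.332), RR gives ψ = 0.822, H_out = 27.939 kJ/mol
  T = 345.5 K: K = (3.532, 0.823, 0.277), RR gives ψ = 0.463, H_out = 15.832 kJ/mol
  T = 336.6 K: K = (3.183, 0.690, 0.251), RR gives ψ = 0.290, H_out = 9.653 kJ/mol
  T = 332.2 K: K = (3.016, 0.631, 0.239), RR gives ψ = 0.213, H_out = 6.757 kJ/mol
  T = 330.0 K: K = (2.935, 0.602, 0.233), RR gives ψ = 0.176, H_out = 5.337 kJ/mol
Linear interpolation between T = 330.0 (H_out = 5.337) and T = 332.2 (H_out = 6.757) on hF = 6.726 gives T ≈ 332.2 K, at which ψ = 0.21.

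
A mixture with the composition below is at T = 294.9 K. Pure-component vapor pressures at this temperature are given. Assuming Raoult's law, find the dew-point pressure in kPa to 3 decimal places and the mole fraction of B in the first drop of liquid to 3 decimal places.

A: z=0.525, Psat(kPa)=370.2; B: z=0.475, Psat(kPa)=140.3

At the dew point ψ → 1, so Σzᵢ/Kᵢ = 1 with Kᵢ = Pᵢˢᵃᵗ/P ⇒ 1/P = Σzᵢ/Pᵢˢᵃᵗ.
1/P = 0.525/370.2 + 0.475/140.3 = 0.004804 ⇒ P = 208.170 kPa
xᵢ = zᵢP/Pᵢˢᵃᵗ ⇒ x_B = 0.475·208.170/140.3 = 0.705

Pdew = 208.170 kPa, x_B = 0.705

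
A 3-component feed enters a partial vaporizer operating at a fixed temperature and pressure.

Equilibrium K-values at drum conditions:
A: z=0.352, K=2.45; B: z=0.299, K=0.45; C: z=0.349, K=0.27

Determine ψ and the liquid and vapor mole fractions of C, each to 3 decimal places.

Iterate (Newton) starting at ψ = 0.31:
  ψ = 0.310: g = -0.1754, g' = -0.794 → ψ = 0.089
  ψ = 0.089: g = 0.0065, g' = -0.893 → ψ = 0.096
  ψ = 0.096: g = 0.0000, g' = -0.886 → ψ = 0.097
Converged at ψ = 0.097.
Compositions from xᵢ = zᵢ/(1+ψ(Kᵢ−1)), yᵢ = Kᵢxᵢ:
  A: x = 0.309, y = 0.757
  B: x = 0.316, y = 0.142
  C: x = 0.375, y = 0.101

ψ = 0.097, x_C = 0.375, y_C = 0.101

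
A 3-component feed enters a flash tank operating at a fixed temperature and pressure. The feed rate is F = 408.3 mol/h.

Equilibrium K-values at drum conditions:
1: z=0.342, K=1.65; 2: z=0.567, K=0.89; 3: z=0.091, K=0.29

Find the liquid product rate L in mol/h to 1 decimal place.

L = 200.9 mol/h

Newton–Raphson from V/F = 0.5:
  V/F = 0.500: g = 0.0016, g' = -0.200 → V/F = 0.508
Converged at V/F = 0.508.
Then V = V/F·F = 0.5080·408.3 = 207.4 mol/h and L = F − V = 200.9 mol/h.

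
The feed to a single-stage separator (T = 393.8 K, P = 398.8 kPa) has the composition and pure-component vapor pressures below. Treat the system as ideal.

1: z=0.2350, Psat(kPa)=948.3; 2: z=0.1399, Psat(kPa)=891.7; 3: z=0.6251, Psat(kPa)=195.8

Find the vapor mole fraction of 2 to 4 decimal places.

Raoult's law: Kᵢ = Pᵢˢᵃᵗ/P = Pᵢˢᵃᵗ/398.8.
  K_1 = 948.3/398.8 = 2.377884, K_2 = 891.7/398.8 = 2.235958, K_3 = 195.8/398.8 = 0.490973
Newton iteration, ψ⁰ = 0.37:
  ψ = 0.3700: g = -0.05891, g' = -0.5422 → ψ = 0.2613
  ψ = 0.2613: g = 0.00175, g' = -0.5788 → ψ = 0.2644
Converged at ψ = 0.2644.
Compositions from xᵢ = zᵢ/(1+ψ(Kᵢ−1)), yᵢ = Kᵢxᵢ:
  1: x = 0.1723, y = 0.4096
  2: x = 0.1054, y = 0.2358
  3: x = 0.7223, y = 0.3546

y_2 = 0.2358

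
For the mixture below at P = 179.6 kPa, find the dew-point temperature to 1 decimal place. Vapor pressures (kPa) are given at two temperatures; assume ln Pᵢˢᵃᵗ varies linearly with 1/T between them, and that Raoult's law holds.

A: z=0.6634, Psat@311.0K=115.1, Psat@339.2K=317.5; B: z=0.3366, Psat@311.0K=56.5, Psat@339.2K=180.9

T = 329.7 K

Dew-point temperature: Σzᵢ·P/Pᵢˢᵃᵗ(T) = 1. Interpolate ln Pᵢˢᵃᵗ = aᵢ + bᵢ/T.
  T = 311.0 K: ΣzᵢP/Pᵢˢᵃᵗ = 2.1051
  T = 339.2 K: ΣzᵢP/Pᵢˢᵃᵗ = 0.7094
  T = 325.1 K: ΣzᵢP/Pᵢˢᵃᵗ = 1.1928
  T = 332.1 K: ΣzᵢP/Pᵢˢᵃᵗ = 0.9164
  T = 328.6 K: ΣzᵢP/Pᵢˢᵃᵗ = 1.0440
  T = 330.4 K: ΣzᵢP/Pᵢˢᵃᵗ = 0.9759
  T = 329.5 K: ΣzᵢP/Pᵢˢᵃᵗ = 1.0093
  T = 329.9 K: ΣzᵢP/Pᵢˢᵃᵗ = 0.9943
Interpolating between 329.5 K and 329.9 K gives T ≈ 329.7 K.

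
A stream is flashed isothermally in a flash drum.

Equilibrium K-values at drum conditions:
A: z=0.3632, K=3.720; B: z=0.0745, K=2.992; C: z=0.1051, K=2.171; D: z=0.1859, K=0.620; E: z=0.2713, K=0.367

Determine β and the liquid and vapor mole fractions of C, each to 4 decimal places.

Rachford–Rice: g(β) = Σ zᵢ(Kᵢ−1)/(1+β(Kᵢ−1)) = 0.
Feasibility: ΣzᵢKᵢ = 2.0170, Σzᵢ/Kᵢ = 1.2100 — both > 1, two phases present.
Newton–Raphson from β = 0.5:
  β = 0.5000: g = 0.23211, g' = -0.8876 → β = 0.7615
  β = 0.7615: g = 0.01472, g' = -0.8301 → β = 0.7792
Converged at β = 0.7792.
Compositions from xᵢ = zᵢ/(1+β(Kᵢ−1)), yᵢ = Kᵢxᵢ:
  A: x = 0.1164, y = 0.4331
  B: x = 0.0292, y = 0.0873
  C: x = 0.0550, y = 0.1193
  D: x = 0.2641, y = 0.1637
  E: x = 0.5353, y = 0.1965

β = 0.7792, x_C = 0.0550, y_C = 0.1193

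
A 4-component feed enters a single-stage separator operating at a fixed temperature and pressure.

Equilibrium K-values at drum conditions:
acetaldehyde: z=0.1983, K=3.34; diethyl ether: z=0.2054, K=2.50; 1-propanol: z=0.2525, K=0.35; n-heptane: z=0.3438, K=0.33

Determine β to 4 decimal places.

β = 0.2930

Rachford–Rice: g(β) = Σ zᵢ(Kᵢ−1)/(1+β(Kᵢ−1)) = 0.
Check two-phase: ΣzᵢKᵢ = 1.3777 > 1 and Σzᵢ/Kᵢ = 1.9048 > 1, so g(0) = 0.3777 > 0 and g(1) = -0.9048 < 0.
Newton–Raphson from β = 0.5:
  β = 0.5000: g = -0.19964, g' = -0.9646 → β = 0.2930
Converged at β = 0.2930.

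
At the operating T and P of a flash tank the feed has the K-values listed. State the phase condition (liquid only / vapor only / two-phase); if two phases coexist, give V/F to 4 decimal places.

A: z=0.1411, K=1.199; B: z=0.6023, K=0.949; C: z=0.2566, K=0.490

ΣzᵢKᵢ = 0.8665; Σzᵢ/Kᵢ = 1.2760.
Since ΣzᵢKᵢ < 1 the mixture is below its bubble point — single liquid phase.

liquid only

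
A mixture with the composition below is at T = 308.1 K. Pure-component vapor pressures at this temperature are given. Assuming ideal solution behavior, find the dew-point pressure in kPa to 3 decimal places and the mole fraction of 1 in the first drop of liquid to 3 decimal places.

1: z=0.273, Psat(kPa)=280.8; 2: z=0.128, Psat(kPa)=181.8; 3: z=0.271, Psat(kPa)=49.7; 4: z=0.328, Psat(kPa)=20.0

At the dew point ψ → 1, so Σzᵢ/Kᵢ = 1 with Kᵢ = Pᵢˢᵃᵗ/P ⇒ 1/P = Σzᵢ/Pᵢˢᵃᵗ.
1/P = 0.273/280.8 + 0.128/181.8 + 0.271/49.7 + 0.328/20.0 = 0.023529 ⇒ P = 42.501 kPa
xᵢ = zᵢP/Pᵢˢᵃᵗ ⇒ x_1 = 0.273·42.501/280.8 = 0.041

Pdew = 42.501 kPa, x_1 = 0.041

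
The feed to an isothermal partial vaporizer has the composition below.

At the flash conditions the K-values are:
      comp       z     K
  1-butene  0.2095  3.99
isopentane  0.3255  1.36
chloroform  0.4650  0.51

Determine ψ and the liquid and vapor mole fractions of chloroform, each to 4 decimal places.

ψ = 0.5956, x_chloroform = 0.6566, y_chloroform = 0.3349

Rachford–Rice: g(ψ) = Σ zᵢ(Kᵢ−1)/(1+ψ(Kᵢ−1)) = 0.
g(0) = ΣzᵢKᵢ − 1 = 0.5157 and g(1) = 1 − Σzᵢ/Kᵢ = -0.2036, so a root lies in (0, 1).
Newton–Raphson from ψ = 0.31:
  ψ = 0.3100: g = 0.16184, g' = -0.6938 → ψ = 0.5433
  ψ = 0.5433: g = 0.02619, g' = -0.5088 → ψ = 0.5947
  ψ = 0.5947: g = 0.00042, g' = -0.4936 → ψ = 0.5956
Converged at ψ = 0.5956.
Compositions from xᵢ = zᵢ/(1+ψ(Kᵢ−1)), yᵢ = Kᵢxᵢ:
  1-butene: x = 0.0753, y = 0.3006
  isopentane: x = 0.2680, y = 0.3645
  chloroform: x = 0.6566, y = 0.3349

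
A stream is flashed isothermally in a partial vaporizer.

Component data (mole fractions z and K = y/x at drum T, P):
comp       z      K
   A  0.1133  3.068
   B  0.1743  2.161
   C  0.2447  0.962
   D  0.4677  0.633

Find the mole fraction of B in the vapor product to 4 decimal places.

Newton–Raphson from V/F = 0.42:
  V/F = 0.4200: g = 0.04905, g' = -0.3334 → V/F = 0.5671
  V/F = 0.5671: g = 0.00358, g' = -0.2889 → V/F = 0.5796
Converged at V/F = 0.5796.
Compositions from xᵢ = zᵢ/(1+V/F(Kᵢ−1)), yᵢ = Kᵢxᵢ:
  A: x = 0.0515, y = 0.1581
  B: x = 0.1042, y = 0.2252
  C: x = 0.2502, y = 0.2407
  D: x = 0.5941, y = 0.3760

y_B = 0.2252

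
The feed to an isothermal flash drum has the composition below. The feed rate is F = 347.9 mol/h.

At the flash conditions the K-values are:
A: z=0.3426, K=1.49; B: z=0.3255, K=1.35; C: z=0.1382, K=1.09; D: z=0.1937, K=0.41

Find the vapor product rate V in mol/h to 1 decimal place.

Iterate (Newton) starting at ψ = 0.5:
  ψ = 0.5000: g = 0.08159, g' = -0.2186 → ψ = 0.8732
  ψ = 0.8732: g = -0.01937, g' = -0.3516 → ψ = 0.8181
  ψ = 0.8181: g = -0.00093, g' = -0.3189 → ψ = 0.8152
Converged at ψ = 0.8152.
Then V = ψ·F = 0.8152·347.9 = 283.6 mol/h and L = F − V = 64.3 mol/h.

V = 283.6 mol/h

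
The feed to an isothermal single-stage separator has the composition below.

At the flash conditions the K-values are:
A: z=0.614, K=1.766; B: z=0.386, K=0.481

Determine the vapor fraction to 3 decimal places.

Newton iteration, ψ⁰ = 0.56:
  ψ = 0.560: g = 0.0467, g' = -0.383 → ψ = 0.682
  ψ = 0.682: g = -0.0011, g' = -0.405 → ψ = 0.679
Converged at ψ = 0.679.

ψ = 0.679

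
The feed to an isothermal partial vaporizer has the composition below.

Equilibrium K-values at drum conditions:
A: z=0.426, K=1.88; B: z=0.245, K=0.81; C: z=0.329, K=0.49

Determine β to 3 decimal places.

β = 0.450

Material balance + equilibrium reduce to Σ zᵢ(Kᵢ−1)/(1+β(Kᵢ−1)) = 0.
Feasibility: ΣzᵢKᵢ = 1.161, Σzᵢ/Kᵢ = 1.200 — both > 1, two phases present.
Newton–Raphson from β = 0.5:
  β = 0.500: g = -0.0163, g' = -0.324 → β = 0.450
Converged at β = 0.450.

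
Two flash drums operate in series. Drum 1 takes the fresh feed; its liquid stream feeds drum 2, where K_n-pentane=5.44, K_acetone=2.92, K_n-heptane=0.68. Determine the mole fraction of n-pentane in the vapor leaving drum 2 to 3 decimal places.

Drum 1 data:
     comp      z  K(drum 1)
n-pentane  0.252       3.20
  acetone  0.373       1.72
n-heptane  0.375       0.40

y_n-pentane (drum 2) = 0.117

Drum 1:
Rachford–Rice: g(ψ₁) = Σ zᵢ(Kᵢ−1)/(1+ψ₁(Kᵢ−1)) = 0.
Feasibility: ΣzᵢKᵢ = 1.598, Σzᵢ/Kᵢ = 1.233 — both > 1, two phases present.
Iterate (Newton) starting at ψ₁ = 0.4:
  ψ₁ = 0.400: g = 0.2074, g' = -0.695 → ψ₁ = 0.698
  ψ₁ = 0.698: g = 0.0101, g' = -0.675 → ψ₁ = 0.713
Converged at ψ₁ = 0.713.
Drum-1 compositions:
  n-pentane: x = 0.098, y = 0.314
  acetone: x = 0.246, y = 0.424
  n-heptane: x = 0.655, y = 0.262
Drum-2 feed = drum-1 liquid: z₂ = (0.0981, 0.2465, 0.6554).
Drum 2:
Newton–Raphson from ψ₂ = 0.5:
  ψ₂ = 0.500: g = 0.1270, g' = -0.518 → ψ₂ = 0.745
  ψ₂ = 0.745: g = 0.0204, g' = -0.374 → ψ₂ = 0.800
  ψ₂ = 0.800: g = 0.0005, g' = -0.356 → ψ₂ = 0.801
Converged at ψ₂ = 0.801.
  n-pentane: x = 0.022, y = 0.117
  acetone: x = 0.097, y = 0.284
  n-heptane: x = 0.881, y = 0.599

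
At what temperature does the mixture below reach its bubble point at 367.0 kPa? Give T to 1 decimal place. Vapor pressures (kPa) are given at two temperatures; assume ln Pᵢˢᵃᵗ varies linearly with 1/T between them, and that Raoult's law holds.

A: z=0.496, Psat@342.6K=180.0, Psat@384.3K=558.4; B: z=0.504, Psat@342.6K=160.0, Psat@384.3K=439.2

Bubble-point temperature: ΣzᵢPᵢˢᵃᵗ(T) = P. Interpolate ln Pᵢˢᵃᵗ = aᵢ + bᵢ/T.
  T = 342.6 K: ΣzᵢPᵢˢᵃᵗ = 169.92 kPa
  T = 384.3 K: ΣzᵢPᵢˢᵃᵗ = 498.32 kPa
  T = 363.5 K: ΣzᵢPᵢˢᵃᵗ = 300.36 kPa
  T = 373.9 K: ΣzᵢPᵢˢᵃᵗ = 389.57 kPa
  T = 368.7 K: ΣzᵢPᵢˢᵃᵗ = 342.69 kPa
  T = 371.3 K: ΣzᵢPᵢˢᵃᵗ = 365.54 kPa
Interpolating between 371.3 K and 373.9 K gives T ≈ 371.5 K.

T = 371.5 K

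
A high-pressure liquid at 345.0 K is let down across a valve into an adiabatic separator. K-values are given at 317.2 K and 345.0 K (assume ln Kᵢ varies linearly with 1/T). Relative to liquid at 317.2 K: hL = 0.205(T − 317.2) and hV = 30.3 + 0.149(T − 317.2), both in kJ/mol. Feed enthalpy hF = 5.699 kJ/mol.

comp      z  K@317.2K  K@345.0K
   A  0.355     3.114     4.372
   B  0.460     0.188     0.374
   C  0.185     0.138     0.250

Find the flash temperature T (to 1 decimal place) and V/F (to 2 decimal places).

Adiabatic flash: solve Rachford–Rice at each trial T, then check hF = ψ·hV(T) + (1−ψ)·hL(T).
  T = 317.2 K: K = (3.114, 0.188, 0.138), RR gives ψ = 0.124, H_out = 3.771 kJ/mol
  T = 345.0 K: K = (4.372, 0.374, 0.250), RR gives ψ = 0.344, H_out = 15.591 kJ/mol
  T = 331.1 K: K = (3.716, 0.269, 0.188), RR gives ψ = 0.233, H_out = 9.728 kJ/mol
  T = 324.1 K: K = (3.406, 0.225, 0.161), RR gives ψ = 0.180, H_out = 6.786 kJ/mol
  T = 320.6 K: K = (3.256, 0.206, 0.149), RR gives ψ = 0.152, H_out = 5.277 kJ/mol
  T = 322.4 K: K = (3.333, 0.216, 0.155), RR gives ψ = 0.166, H_out = 6.057 kJ/mol
Linear interpolation between T = 320.6 (H_out = 5.277) and T = 322.4 (H_out = 6.057) on hF = 5.699 gives T ≈ 321.6 K, at which ψ = 0.16.

T = 321.6 K, V/F = 0.16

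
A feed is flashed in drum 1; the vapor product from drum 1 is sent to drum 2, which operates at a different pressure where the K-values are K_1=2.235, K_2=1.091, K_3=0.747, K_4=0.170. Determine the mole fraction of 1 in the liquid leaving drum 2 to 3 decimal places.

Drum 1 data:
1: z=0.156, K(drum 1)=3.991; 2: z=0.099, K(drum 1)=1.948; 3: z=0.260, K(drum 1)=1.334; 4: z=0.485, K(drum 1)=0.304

Drum 1:
Let ψ₁ = V/F and solve Σ zᵢ(Kᵢ−1)/(1+ψ₁(Kᵢ−1)) = 0.
g(0) = ΣzᵢKᵢ − 1 = 0.310 and g(1) = 1 − Σzᵢ/Kᵢ = -0.880, so a root lies in (0, 1).
Newton–Raphson from ψ₁ = 0.5:
  ψ₁ = 0.500: g = -0.1927, g' = -0.839 → ψ₁ = 0.270
  ψ₁ = 0.270: g = -0.0035, g' = -0.864 → ψ₁ = 0.266
Converged at ψ₁ = 0.266.
Drum-1 compositions:
  1: x = 0.087, y = 0.347
  2: x = 0.079, y = 0.154
  3: x = 0.239, y = 0.319
  4: x = 0.595, y = 0.181
Drum-2 feed = drum-1 vapor: z₂ = (0.3465, 0.1540, 0.3185, 0.1810).
Drum 2:
Iterate (Newton) starting at ψ₂ = 0.44:
  ψ₂ = 0.440: g = -0.0366, g' = -0.558 → ψ₂ = 0.375
  ψ₂ = 0.375: g = -0.0008, g' = -0.536 → ψ₂ = 0.373
Converged at ψ₂ = 0.373.
  1: x = 0.237, y = 0.530
  2: x = 0.149, y = 0.162
  3: x = 0.352, y = 0.263
  4: x = 0.262, y = 0.045

x_1 (drum 2) = 0.237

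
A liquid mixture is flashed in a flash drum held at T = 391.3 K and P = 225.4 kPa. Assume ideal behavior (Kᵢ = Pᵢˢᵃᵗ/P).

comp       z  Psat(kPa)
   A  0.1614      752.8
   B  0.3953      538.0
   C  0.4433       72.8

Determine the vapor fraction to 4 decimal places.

Raoult's law: Kᵢ = Pᵢˢᵃᵗ/P = Pᵢˢᵃᵗ/225.4.
  K_A = 752.8/225.4 = 3.339840, K_B = 538.0/225.4 = 2.386868, K_C = 72.8/225.4 = 0.322981
Rachford–Rice: g(ψ) = Σ zᵢ(Kᵢ−1)/(1+ψ(Kᵢ−1)) = 0.
Feasibility: ΣzᵢKᵢ = 1.6258, Σzᵢ/Kᵢ = 1.5865 — both > 1, two phases present.
Newton–Raphson from ψ = 0.39:
  ψ = 0.3900: g = 0.14545, g' = -0.9369 → ψ = 0.5452
  ψ = 0.5452: g = 0.00238, g' = -0.9277 → ψ = 0.5478
Converged at ψ = 0.5478.

ψ = 0.5478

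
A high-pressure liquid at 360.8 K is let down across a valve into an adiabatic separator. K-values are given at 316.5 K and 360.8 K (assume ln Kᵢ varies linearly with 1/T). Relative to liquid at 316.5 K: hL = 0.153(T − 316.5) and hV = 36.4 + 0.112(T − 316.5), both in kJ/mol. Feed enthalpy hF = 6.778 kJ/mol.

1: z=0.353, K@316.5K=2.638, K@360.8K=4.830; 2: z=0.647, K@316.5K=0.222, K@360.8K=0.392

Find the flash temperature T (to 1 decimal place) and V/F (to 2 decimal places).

Adiabatic flash: solve Rachford–Rice at each trial T, then check hF = ψ·hV(T) + (1−ψ)·hL(T).
  T = 316.5 K: K = (2.638, 0.222), RR gives ψ = 0.059, H_out = 2.138 kJ/mol
  T = 360.8 K: K = (4.830, 0.392), RR gives ψ = 0.412, H_out = 21.015 kJ/mol
  T = 338.6 K: K = (3.638, 0.300), RR gives ψ = 0.259, H_out = 12.585 kJ/mol
  T = 327.6 K: K = (3.117, 0.260), RR gives ψ = 0.171, H_out = 7.854 kJ/mol
  T = 322.1 K: K = (2.874, 0.241), RR gives ψ = 0.120, H_out = 5.182 kJ/mol
  T = 324.9 K: K = (2.996, 0.250), RR gives ψ = 0.147, H_out = 6.575 kJ/mol
  T = 326.2 K: K = (3.054, 0.255), RR gives ψ = 0.159, H_out = 7.198 kJ/mol
Linear interpolation between T = 324.9 (H_out = 6.575) and T = 326.2 (H_out = 7.198) on hF = 6.778 gives T ≈ 325.3 K, at which ψ = 0.15.

T = 325.3 K, V/F = 0.15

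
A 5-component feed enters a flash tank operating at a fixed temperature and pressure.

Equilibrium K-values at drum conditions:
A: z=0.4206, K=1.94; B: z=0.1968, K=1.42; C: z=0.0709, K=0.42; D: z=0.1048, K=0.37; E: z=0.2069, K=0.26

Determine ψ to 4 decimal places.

ψ = 0.3979

Material balance + equilibrium reduce to Σ zᵢ(Kᵢ−1)/(1+ψ(Kᵢ−1)) = 0.
g(0) = ΣzᵢKᵢ − 1 = 0.2178 and g(1) = 1 − Σzᵢ/Kᵢ = -0.6032, so a root lies in (0, 1).
Iterate (Newton) starting at ψ = 0.5:
  ψ = 0.5000: g = -0.06006, g' = -0.6171 → ψ = 0.4027
  ψ = 0.4027: g = -0.00271, g' = -0.5661 → ψ = 0.3979
Converged at ψ = 0.3979.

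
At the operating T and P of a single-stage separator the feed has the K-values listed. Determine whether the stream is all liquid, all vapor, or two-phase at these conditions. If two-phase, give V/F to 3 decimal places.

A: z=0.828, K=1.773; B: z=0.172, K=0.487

all vapor

ΣzᵢKᵢ = 1.552; Σzᵢ/Kᵢ = 0.820.
Since Σzᵢ/Kᵢ < 1 the mixture is above its dew point — single vapor phase.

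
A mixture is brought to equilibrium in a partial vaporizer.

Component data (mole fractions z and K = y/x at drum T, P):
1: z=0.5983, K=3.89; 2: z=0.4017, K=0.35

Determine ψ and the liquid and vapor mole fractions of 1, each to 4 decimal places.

Material balance + equilibrium reduce to Σ zᵢ(Kᵢ−1)/(1+ψ(Kᵢ−1)) = 0.
g(0) = ΣzᵢKᵢ − 1 = 1.4680 and g(1) = 1 − Σzᵢ/Kᵢ = -0.3015, so a root lies in (0, 1).
Binary case is linear: z₁(K₁−1)(1+ψ(K₂−1)) + z₂(K₂−1)(1+ψ(K₁−1)) = 0
⇒ ψ = [z₁(K₁−1)+z₂(K₂−1)] / [−(K₁−1)(K₂−1)] = 1.46798/1.87850 = 0.7815
Compositions from xᵢ = zᵢ/(1+ψ(Kᵢ−1)), yᵢ = Kᵢxᵢ:
  1: x = 0.1836, y = 0.7143
  2: x = 0.8164, y = 0.2857

ψ = 0.7815, x_1 = 0.1836, y_1 = 0.7143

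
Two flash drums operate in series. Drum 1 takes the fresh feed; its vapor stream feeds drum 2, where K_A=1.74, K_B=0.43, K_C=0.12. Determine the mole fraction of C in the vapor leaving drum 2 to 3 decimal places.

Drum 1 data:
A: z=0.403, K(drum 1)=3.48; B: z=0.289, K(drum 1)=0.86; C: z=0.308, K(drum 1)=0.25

Drum 1:
Let ψ₁ = V/F and solve Σ zᵢ(Kᵢ−1)/(1+ψ₁(Kᵢ−1)) = 0.
g(0) = ΣzᵢKᵢ − 1 = 0.728 and g(1) = 1 − Σzᵢ/Kᵢ = -0.684, so a root lies in (0, 1).
Iterate (Newton) starting at ψ₁ = 0.5:
  ψ₁ = 0.500: g = 0.0331, g' = -0.944 → ψ₁ = 0.535
Converged at ψ₁ = 0.535.
Drum-1 compositions:
  A: x = 0.173, y = 0.603
  B: x = 0.312, y = 0.269
  C: x = 0.514, y = 0.129
Drum-2 feed = drum-1 vapor: z₂ = (0.6027, 0.2687, 0.1286).
Drum 2:
Material balance + equilibrium reduce to Σ zᵢ(Kᵢ−1)/(1+ψ₂(Kᵢ−1)) = 0.
g(0) = ΣzᵢKᵢ − 1 = 0.180 and g(1) = 1 − Σzᵢ/Kᵢ = -1.043, so a root lies in (0, 1).
Newton–Raphson from ψ₂ = 0.5:
  ψ₂ = 0.500: g = -0.0907, g' = -0.664 → ψ₂ = 0.363
  ψ₂ = 0.363: g = -0.0080, g' = -0.559 → ψ₂ = 0.349
Converged at ψ₂ = 0.349.
  A: x = 0.479, y = 0.834
  B: x = 0.335, y = 0.144
  C: x = 0.186, y = 0.022

y_C (drum 2) = 0.022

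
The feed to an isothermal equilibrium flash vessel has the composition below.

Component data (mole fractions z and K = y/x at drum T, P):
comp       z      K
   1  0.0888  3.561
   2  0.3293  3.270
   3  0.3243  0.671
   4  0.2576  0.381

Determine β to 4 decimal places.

β = 0.6280

Newton iteration, β⁰ = 0.5:
  β = 0.5000: g = 0.09122, g' = -0.7415 → β = 0.6230
  β = 0.6230: g = 0.00350, g' = -0.6946 → β = 0.6280
Converged at β = 0.6280.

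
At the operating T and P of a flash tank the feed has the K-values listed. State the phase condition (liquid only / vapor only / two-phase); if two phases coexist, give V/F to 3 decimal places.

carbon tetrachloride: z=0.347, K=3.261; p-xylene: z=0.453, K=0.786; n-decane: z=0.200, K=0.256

ΣzᵢKᵢ = 1.539; Σzᵢ/Kᵢ = 1.464.
Both exceed 1, so a two-phase solution exists.
Newton–Raphson from ψ = 0.5:
  ψ = 0.500: g = 0.0228, g' = -0.698 → ψ = 0.533
Converged at ψ = 0.533.

two-phase, V/F = 0.533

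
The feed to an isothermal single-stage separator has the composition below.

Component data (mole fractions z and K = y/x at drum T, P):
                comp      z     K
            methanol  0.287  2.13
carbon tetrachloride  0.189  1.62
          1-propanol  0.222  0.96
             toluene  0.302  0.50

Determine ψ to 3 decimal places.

ψ = 0.764

Let ψ = V/F and solve Σ zᵢ(Kᵢ−1)/(1+ψ(Kᵢ−1)) = 0.
g(0) = ΣzᵢKᵢ − 1 = 0.282 and g(1) = 1 − Σzᵢ/Kᵢ = -0.087, so a root lies in (0, 1).
Iterate (Newton) starting at ψ = 0.52:
  ψ = 0.520: g = 0.0798, g' = -0.325 → ψ = 0.765
  ψ = 0.765: g = -0.0004, g' = -0.337 → ψ = 0.764
Converged at ψ = 0.764.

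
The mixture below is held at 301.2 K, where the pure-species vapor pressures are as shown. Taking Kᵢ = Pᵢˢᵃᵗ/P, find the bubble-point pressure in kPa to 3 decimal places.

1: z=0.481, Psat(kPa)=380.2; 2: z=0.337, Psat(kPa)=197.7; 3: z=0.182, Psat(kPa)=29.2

Pbub = 254.815 kPa

At the bubble point ψ → 0, so ΣzᵢKᵢ = 1 with Kᵢ = Pᵢˢᵃᵗ/P ⇒ P = ΣzᵢPᵢˢᵃᵗ.
P = 0.481·380.2 + 0.337·197.7 + 0.182·29.2 = 254.815 kPa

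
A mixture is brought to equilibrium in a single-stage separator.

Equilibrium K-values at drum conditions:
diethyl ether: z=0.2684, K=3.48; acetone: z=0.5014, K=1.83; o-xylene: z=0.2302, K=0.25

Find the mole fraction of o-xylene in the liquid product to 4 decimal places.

Material balance + equilibrium reduce to Σ zᵢ(Kᵢ−1)/(1+V/F(Kᵢ−1)) = 0.
Check two-phase: ΣzᵢKᵢ = 1.9091 > 1 and Σzᵢ/Kᵢ = 1.2719 > 1, so g(0) = 0.9091 > 0 and g(1) = -0.2719 < 0.
Iterate (Newton) starting at V/F = 0.5:
  V/F = 0.5000: g = 0.31502, g' = -0.8330 → V/F = 0.8782
  V/F = 0.8782: g = -0.05560, g' = -1.3902 → V/F = 0.8382
  V/F = 0.8382: g = -0.00329, g' = -1.2332 → V/F = 0.8355
Converged at V/F = 0.8355.
Compositions from xᵢ = zᵢ/(1+V/F(Kᵢ−1)), yᵢ = Kᵢxᵢ:
  diethyl ether: x = 0.0874, y = 0.3040
  acetone: x = 0.2961, y = 0.5418
  o-xylene: x = 0.6166, y = 0.1541

x_o-xylene = 0.6166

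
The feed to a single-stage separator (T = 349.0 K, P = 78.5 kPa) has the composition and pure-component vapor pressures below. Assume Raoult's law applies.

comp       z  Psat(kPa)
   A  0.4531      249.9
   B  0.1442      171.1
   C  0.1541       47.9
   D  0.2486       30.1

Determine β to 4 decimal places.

Raoult's law: Kᵢ = Pᵢˢᵃᵗ/P = Pᵢˢᵃᵗ/78.5.
  K_A = 249.9/78.5 = 3.183439, K_B = 171.1/78.5 = 2.179618, K_C = 47.9/78.5 = 0.610191, K_D = 30.1/78.5 = 0.383439
Material balance + equilibrium reduce to Σ zᵢ(Kᵢ−1)/(1+β(Kᵢ−1)) = 0.
g(0) = ΣzᵢKᵢ − 1 = 0.9461 and g(1) = 1 − Σzᵢ/Kᵢ = -0.1094, so a root lies in (0, 1).
Newton iteration, β⁰ = 0.32:
  β = 0.3200: g = 0.44630, g' = -1.0316 → β = 0.7526
  β = 0.7526: g = 0.09337, g' = -0.7414 → β = 0.8786
  β = 0.8786: g = -0.00328, g' = -0.8061 → β = 0.8745
Converged at β = 0.8745.

β = 0.8745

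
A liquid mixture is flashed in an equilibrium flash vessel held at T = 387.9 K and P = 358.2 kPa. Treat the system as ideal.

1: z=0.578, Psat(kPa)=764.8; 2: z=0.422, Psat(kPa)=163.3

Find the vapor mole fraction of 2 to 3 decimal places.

y_2 = 0.308

Raoult's law: Kᵢ = Pᵢˢᵃᵗ/P = Pᵢˢᵃᵗ/358.2.
  K_1 = 764.8/358.2 = 2.13512, K_2 = 163.3/358.2 = 0.45589
Iterate (Newton) starting at ψ = 0.5:
  ψ = 0.500: g = 0.1031, g' = -0.539 → ψ = 0.691
Converged at ψ = 0.691.
Compositions from xᵢ = zᵢ/(1+ψ(Kᵢ−1)), yᵢ = Kᵢxᵢ:
  1: x = 0.324, y = 0.692
  2: x = 0.676, y = 0.308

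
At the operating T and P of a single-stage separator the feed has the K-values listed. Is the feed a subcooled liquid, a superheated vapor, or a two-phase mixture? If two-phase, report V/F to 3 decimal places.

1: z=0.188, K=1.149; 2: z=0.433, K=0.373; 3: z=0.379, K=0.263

ΣzᵢKᵢ = 0.477; Σzᵢ/Kᵢ = 2.766.
Since ΣzᵢKᵢ < 1 the mixture is below its bubble point — single liquid phase.

subcooled liquid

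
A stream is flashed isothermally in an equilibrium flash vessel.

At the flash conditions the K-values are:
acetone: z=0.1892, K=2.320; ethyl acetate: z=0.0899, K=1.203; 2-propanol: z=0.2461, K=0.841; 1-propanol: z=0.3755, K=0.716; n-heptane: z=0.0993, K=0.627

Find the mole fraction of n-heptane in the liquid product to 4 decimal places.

Iterate (Newton) starting at β = 0.5:
  β = 0.5000: g = -0.04531, g' = -0.1920 → β = 0.2640
  β = 0.2640: g = 0.00530, g' = -0.2438 → β = 0.2858
  β = 0.2858: g = 0.00007, g' = -0.2371 → β = 0.2861
Converged at β = 0.2861.
Compositions from xᵢ = zᵢ/(1+β(Kᵢ−1)), yᵢ = Kᵢxᵢ:
  acetone: x = 0.1373, y = 0.3186
  ethyl acetate: x = 0.0850, y = 0.1022
  2-propanol: x = 0.2578, y = 0.2168
  1-propanol: x = 0.4087, y = 0.2926
  n-heptane: x = 0.1112, y = 0.0697

x_n-heptane = 0.1112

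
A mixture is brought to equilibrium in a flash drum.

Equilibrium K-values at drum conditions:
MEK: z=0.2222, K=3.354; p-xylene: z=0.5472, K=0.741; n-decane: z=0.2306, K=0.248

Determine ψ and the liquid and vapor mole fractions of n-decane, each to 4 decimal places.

Rachford–Rice: g(ψ) = Σ zᵢ(Kᵢ−1)/(1+ψ(Kᵢ−1)) = 0.
Check two-phase: ΣzᵢKᵢ = 1.2079 > 1 and Σzᵢ/Kᵢ = 1.7345 > 1, so g(0) = 0.2079 > 0 and g(1) = -0.7345 < 0.
Newton iteration, ψ⁰ = 0.5:
  ψ = 0.5000: g = -0.20045, g' = -0.6431 → ψ = 0.1883
  ψ = 0.1883: g = 0.01138, g' = -0.8086 → ψ = 0.2024
  ψ = 0.2024: g = 0.00015, g' = -0.7871 → ψ = 0.2026
Converged at ψ = 0.2026.
Compositions from xᵢ = zᵢ/(1+ψ(Kᵢ−1)), yᵢ = Kᵢxᵢ:
  MEK: x = 0.1504, y = 0.5046
  p-xylene: x = 0.5775, y = 0.4279
  n-decane: x = 0.2720, y = 0.0675

ψ = 0.2026, x_n-decane = 0.2720, y_n-decane = 0.0675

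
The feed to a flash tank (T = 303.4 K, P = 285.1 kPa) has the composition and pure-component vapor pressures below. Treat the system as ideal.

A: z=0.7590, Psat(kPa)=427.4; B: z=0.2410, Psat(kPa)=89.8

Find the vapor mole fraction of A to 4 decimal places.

Raoult's law: Kᵢ = Pᵢˢᵃᵗ/P = Pᵢˢᵃᵗ/285.1.
  K_A = 427.4/285.1 = 1.499123, K_B = 89.8/285.1 = 0.314977
Material balance + equilibrium reduce to Σ zᵢ(Kᵢ−1)/(1+V/F(Kᵢ−1)) = 0.
Check two-phase: ΣzᵢKᵢ = 1.2137 > 1 and Σzᵢ/Kᵢ = 1.2714 > 1, so g(0) = 0.2137 > 0 and g(1) = -0.2714 < 0.
Binary case is linear: z₁(K₁−1)(1+V/F(K₂−1)) + z₂(K₂−1)(1+V/F(K₁−1)) = 0
⇒ V/F = [z₁(K₁−1)+z₂(K₂−1)] / [−(K₁−1)(K₂−1)] = 0.21374/0.34191 = 0.6251
Compositions from xᵢ = zᵢ/(1+V/F(Kᵢ−1)), yᵢ = Kᵢxᵢ:
  A: x = 0.5785, y = 0.8672
  B: x = 0.4215, y = 0.1328

y_A = 0.8672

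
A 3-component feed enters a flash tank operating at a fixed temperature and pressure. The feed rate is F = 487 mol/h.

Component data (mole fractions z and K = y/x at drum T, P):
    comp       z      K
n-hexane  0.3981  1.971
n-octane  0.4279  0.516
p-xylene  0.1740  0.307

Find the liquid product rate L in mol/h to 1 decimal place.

Rachford–Rice: g(V/F) = Σ zᵢ(Kᵢ−1)/(1+V/F(Kᵢ−1)) = 0.
Check two-phase: ΣzᵢKᵢ = 1.0589 > 1 and Σzᵢ/Kᵢ = 1.5980 > 1, so g(0) = 0.0589 > 0 and g(1) = -0.5980 < 0.
Iterate (Newton) starting at V/F = 0.5:
  V/F = 0.5000: g = -0.19752, g' = -0.5402 → V/F = 0.1344
  V/F = 0.1344: g = -0.01253, g' = -0.5100 → V/F = 0.1098
  V/F = 0.1098: g = 0.00007, g' = -0.5162 → V/F = 0.1099
Converged at V/F = 0.1099.
Then V = V/F·F = 0.1099·487 = 53.5 mol/h and L = F − V = 433.5 mol/h.

L = 433.5 mol/h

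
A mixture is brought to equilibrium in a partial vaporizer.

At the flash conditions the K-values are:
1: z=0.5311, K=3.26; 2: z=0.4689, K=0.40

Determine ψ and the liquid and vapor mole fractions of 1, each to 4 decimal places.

Newton iteration, ψ⁰ = 0.58:
  ψ = 0.5800: g = 0.08792, g' = -0.9051 → ψ = 0.6771
  ψ = 0.6771: g = 0.00049, g' = -0.9026 → ψ = 0.6777
Converged at ψ = 0.6777.
Compositions from xᵢ = zᵢ/(1+ψ(Kᵢ−1)), yᵢ = Kᵢxᵢ:
  1: x = 0.2098, y = 0.6839
  2: x = 0.7902, y = 0.3161

ψ = 0.6777, x_1 = 0.2098, y_1 = 0.6839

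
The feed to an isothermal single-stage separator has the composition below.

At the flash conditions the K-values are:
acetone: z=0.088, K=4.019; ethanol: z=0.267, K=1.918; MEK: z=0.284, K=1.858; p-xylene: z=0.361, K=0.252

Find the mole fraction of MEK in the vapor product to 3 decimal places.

y_MEK = 0.366

Let ψ = V/F and solve Σ zᵢ(Kᵢ−1)/(1+ψ(Kᵢ−1)) = 0.
g(0) = ΣzᵢKᵢ − 1 = 0.484 and g(1) = 1 − Σzᵢ/Kᵢ = -0.746, so a root lies in (0, 1).
Iterate (Newton) starting at ψ = 0.45:
  ψ = 0.450: g = 0.0549, g' = -0.825 → ψ = 0.517
  ψ = 0.517: g = -0.0011, g' = -0.863 → ψ = 0.515
Converged at ψ = 0.515.
Compositions from xᵢ = zᵢ/(1+ψ(Kᵢ−1)), yᵢ = Kᵢxᵢ:
  acetone: x = 0.034, y = 0.138
  ethanol: x = 0.181, y = 0.348
  MEK: x = 0.197, y = 0.366
  p-xylene: x = 0.587, y = 0.148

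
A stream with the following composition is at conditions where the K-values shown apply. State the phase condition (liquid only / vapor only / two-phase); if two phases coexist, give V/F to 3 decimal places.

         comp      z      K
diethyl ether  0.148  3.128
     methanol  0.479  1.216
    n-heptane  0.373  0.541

two-phase, V/F = 0.579

ΣzᵢKᵢ = 1.247; Σzᵢ/Kᵢ = 1.131.
Both exceed 1, so a two-phase solution exists.
Let ψ = V/F and solve Σ zᵢ(Kᵢ−1)/(1+ψ(Kᵢ−1)) = 0.
Iterate (Newton) starting at ψ = 0.5:
  ψ = 0.500: g = 0.0238, g' = -0.308 → ψ = 0.577
  ψ = 0.577: g = 0.0004, g' = -0.298 → ψ = 0.579
Converged at ψ = 0.579.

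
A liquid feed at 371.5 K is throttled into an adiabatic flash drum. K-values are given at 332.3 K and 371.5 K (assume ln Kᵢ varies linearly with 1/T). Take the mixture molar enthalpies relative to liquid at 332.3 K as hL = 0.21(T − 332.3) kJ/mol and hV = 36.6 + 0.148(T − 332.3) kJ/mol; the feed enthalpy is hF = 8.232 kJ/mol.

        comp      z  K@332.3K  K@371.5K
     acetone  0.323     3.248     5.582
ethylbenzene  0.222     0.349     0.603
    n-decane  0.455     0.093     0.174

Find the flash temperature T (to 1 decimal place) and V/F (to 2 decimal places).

T = 343.0 K, V/F = 0.17

Adiabatic flash: solve Rachford–Rice at each trial T, then check hF = ψ·hV(T) + (1−ψ)·hL(T).
  T = 332.3 K: K = (3.248, 0.349, 0.093), RR gives ψ = 0.091, H_out = 3.317 kJ/mol
  T = 371.5 K: K = (5.582, 0.603, 0.174), RR gives ψ = 0.313, H_out = 18.937 kJ/mol
  T = 351.9 K: K = (4.323, 0.466, 0.129), RR gives ψ = 0.218, H_out = 11.816 kJ/mol
  T = 342.1 K: K = (3.762, 0.405, 0.110), RR gives ψ = 0.160, H_out = 7.831 kJ/mol
  T = 347.0 K: K = (4.037, 0.435, 0.120), RR gives ψ = 0.190, H_out = 9.875 kJ/mol
  T = 344.6 K: K = (3.901, 0.420, 0.115), RR gives ψ = 0.176, H_out = 8.888 kJ/mol
  T = 343.4 K: K = (3.834, 0.413, 0.113), RR gives ψ = 0.169, H_out = 8.385 kJ/mol
Linear interpolation between T = 342.1 (H_out = 7.831) and T = 343.4 (H_out = 8.385) on hF = 8.232 gives T ≈ 343.0 K, at which ψ = 0.17.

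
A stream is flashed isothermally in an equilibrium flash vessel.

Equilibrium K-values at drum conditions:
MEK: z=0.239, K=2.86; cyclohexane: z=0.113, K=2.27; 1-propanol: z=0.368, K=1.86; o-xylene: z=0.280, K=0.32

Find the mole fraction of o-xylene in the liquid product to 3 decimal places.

Rachford–Rice: g(ψ) = Σ zᵢ(Kᵢ−1)/(1+ψ(Kᵢ−1)) = 0.
Feasibility: ΣzᵢKᵢ = 1.714, Σzᵢ/Kᵢ = 1.206 — both > 1, two phases present.
Newton–Raphson from ψ = 0.42:
  ψ = 0.420: g = 0.3091, g' = -0.739 → ψ = 0.838
  ψ = 0.838: g = -0.0159, g' = -0.962 → ψ = 0.822
Converged at ψ = 0.822.
Compositions from xᵢ = zᵢ/(1+ψ(Kᵢ−1)), yᵢ = Kᵢxᵢ:
  MEK: x = 0.095, y = 0.270
  cyclohexane: x = 0.055, y = 0.126
  1-propanol: x = 0.216, y = 0.401
  o-xylene: x = 0.635, y = 0.203

x_o-xylene = 0.635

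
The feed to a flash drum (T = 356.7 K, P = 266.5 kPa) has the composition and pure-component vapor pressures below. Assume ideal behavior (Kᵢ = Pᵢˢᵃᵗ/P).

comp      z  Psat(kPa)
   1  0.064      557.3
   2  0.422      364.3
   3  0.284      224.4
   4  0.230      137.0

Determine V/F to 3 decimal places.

Raoult's law: Kᵢ = Pᵢˢᵃᵗ/P = Pᵢˢᵃᵗ/266.5.
  K_1 = 557.3/266.5 = 2.09118, K_2 = 364.3/266.5 = 1.36698, K_3 = 224.4/266.5 = 0.84203, K_4 = 137.0/266.5 = 0.51407
Rachford–Rice: g(V/F) = Σ zᵢ(Kᵢ−1)/(1+V/F(Kᵢ−1)) = 0.
Feasibility: ΣzᵢKᵢ = 1.068, Σzᵢ/Kᵢ = 1.124 — both > 1, two phases present.
Newton–Raphson from V/F = 0.5:
  V/F = 0.500: g = -0.0203, g' = -0.176 → V/F = 0.384
  V/F = 0.384: g = -0.0003, g' = -0.172 → V/F = 0.383
Converged at V/F = 0.383.

V/F = 0.383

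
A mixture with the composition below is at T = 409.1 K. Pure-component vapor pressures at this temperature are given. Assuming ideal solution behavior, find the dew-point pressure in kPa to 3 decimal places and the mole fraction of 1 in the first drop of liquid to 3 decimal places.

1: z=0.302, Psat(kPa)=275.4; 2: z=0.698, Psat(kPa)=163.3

Pdew = 186.188 kPa, x_1 = 0.204

At the dew point ψ → 1, so Σzᵢ/Kᵢ = 1 with Kᵢ = Pᵢˢᵃᵗ/P ⇒ 1/P = Σzᵢ/Pᵢˢᵃᵗ.
1/P = 0.302/275.4 + 0.698/163.3 = 0.005371 ⇒ P = 186.188 kPa
xᵢ = zᵢP/Pᵢˢᵃᵗ ⇒ x_1 = 0.302·186.188/275.4 = 0.204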